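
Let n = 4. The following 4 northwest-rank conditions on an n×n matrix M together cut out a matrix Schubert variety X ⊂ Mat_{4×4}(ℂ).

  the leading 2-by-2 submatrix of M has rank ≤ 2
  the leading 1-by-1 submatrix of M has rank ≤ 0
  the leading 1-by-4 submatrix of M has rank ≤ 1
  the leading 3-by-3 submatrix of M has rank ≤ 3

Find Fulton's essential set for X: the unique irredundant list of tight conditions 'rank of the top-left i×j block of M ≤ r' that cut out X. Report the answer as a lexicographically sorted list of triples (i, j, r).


Rank table r_w(4×4) implied by the 4 constraints:

  0  1  1  1
  1  2  2  2
  1  2  3  3
  1  2  3  4

hence w(1..4) = (2, 1, 3, 4).

|D(w)|=1, |Ess(w)|=1:

[(1, 1, 0)]


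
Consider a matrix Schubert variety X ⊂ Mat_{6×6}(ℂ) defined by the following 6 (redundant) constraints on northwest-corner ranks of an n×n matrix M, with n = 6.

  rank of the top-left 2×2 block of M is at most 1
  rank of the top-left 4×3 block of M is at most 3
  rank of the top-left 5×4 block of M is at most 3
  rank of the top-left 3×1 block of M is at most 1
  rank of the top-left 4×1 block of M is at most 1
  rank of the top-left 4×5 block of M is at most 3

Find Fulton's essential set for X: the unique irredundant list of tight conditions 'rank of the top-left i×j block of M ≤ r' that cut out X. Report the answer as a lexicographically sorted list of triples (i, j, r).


Rank table r_w(6×6) implied by the 6 constraints:

  R[1]: 1 1 1 1 1 1
  R[2]: 1 1 2 2 2 2
  R[3]: 1 2 3 3 3 3
  R[4]: 1 2 3 3 3 4
  R[5]: 1 2 3 3 4 5
  R[6]: 1 2 3 4 5 6

so w = (1, 3, 2, 6, 5, 4).

3 SE-corners of the 4-cell Rothe diagram give Ess(w):

[(2, 2, 1), (4, 5, 3), (5, 4, 3)]


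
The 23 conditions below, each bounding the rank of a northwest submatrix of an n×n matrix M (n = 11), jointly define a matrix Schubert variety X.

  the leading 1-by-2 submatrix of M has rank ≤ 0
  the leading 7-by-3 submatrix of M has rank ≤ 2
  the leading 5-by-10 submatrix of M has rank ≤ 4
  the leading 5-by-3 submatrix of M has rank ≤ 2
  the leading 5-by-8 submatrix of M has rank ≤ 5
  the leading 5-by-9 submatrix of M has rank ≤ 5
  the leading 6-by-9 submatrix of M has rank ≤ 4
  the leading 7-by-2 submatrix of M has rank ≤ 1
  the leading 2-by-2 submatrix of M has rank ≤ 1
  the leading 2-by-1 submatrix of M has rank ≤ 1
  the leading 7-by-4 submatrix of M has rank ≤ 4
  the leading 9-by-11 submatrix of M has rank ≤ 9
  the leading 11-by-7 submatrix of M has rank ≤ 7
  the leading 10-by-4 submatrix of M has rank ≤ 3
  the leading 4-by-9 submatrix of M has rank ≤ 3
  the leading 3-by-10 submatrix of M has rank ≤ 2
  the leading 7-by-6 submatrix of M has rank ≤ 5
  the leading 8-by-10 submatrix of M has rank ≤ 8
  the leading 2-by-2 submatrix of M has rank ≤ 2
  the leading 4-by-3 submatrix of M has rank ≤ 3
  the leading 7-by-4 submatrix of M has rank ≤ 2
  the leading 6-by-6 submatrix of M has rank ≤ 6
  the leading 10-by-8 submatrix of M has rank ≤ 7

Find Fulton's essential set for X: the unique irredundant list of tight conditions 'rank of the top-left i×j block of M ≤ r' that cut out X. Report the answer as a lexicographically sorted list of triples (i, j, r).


Rank table r_w(11×11) implied by the 23 constraints:

  R[1]: 0 0 1 1 1 1 1 1 1 1 1
  R[2]: 1 1 2 2 2 2 2 2 2 2 2
  R[3]: 1 1 2 2 2 2 2 2 2 2 3
  R[4]: 1 1 2 2 3 3 3 3 3 3 4
  R[5]: 1 1 2 2 3 4 4 4 4 4 5
  R[6]: 1 1 2 2 3 4 4 4 4 5 6
  R[7]: 1 1 2 2 3 4 5 5 5 6 7
  R[8]: 1 2 3 3 4 5 6 6 6 7 8
  R[9]: 1 2 3 3 4 5 6 7 7 8 9
  R[10]: 1 2 3 3 4 5 6 7 8 9 10
  R[11]: 1 2 3 4 5 6 7 8 9 10 11

so w = (3, 1, 11, 5, 6, 10, 7, 2, 8, 9, 4).

|D(w)|=23, |Ess(w)|=6:

[(1, 2, 0), (3, 10, 2), (6, 9, 4), (7, 2, 1), (7, 4, 2), (10, 4, 3)]


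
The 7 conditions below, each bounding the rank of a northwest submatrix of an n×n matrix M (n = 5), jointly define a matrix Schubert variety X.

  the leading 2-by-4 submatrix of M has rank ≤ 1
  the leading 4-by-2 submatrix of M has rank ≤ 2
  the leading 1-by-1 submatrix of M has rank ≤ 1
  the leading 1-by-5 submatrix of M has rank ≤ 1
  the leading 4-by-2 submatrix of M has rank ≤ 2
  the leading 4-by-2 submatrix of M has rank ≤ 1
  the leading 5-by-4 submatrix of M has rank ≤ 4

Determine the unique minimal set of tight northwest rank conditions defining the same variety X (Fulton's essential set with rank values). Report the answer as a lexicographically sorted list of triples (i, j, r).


Reconstructing r_w from the 7 given conditions:

  1, 1, 1, 1, 1
  1, 1, 1, 1, 2
  1, 1, 2, 2, 3
  1, 1, 2, 3, 4
  1, 2, 3, 4, 5

reading off 1-entries of Δ²R: w = (1, 5, 3, 4, 2).

Rothe diagram D(w) (5 cells), 2 SE-corners (essential conditions):

[(2, 4, 1), (4, 2, 1)]


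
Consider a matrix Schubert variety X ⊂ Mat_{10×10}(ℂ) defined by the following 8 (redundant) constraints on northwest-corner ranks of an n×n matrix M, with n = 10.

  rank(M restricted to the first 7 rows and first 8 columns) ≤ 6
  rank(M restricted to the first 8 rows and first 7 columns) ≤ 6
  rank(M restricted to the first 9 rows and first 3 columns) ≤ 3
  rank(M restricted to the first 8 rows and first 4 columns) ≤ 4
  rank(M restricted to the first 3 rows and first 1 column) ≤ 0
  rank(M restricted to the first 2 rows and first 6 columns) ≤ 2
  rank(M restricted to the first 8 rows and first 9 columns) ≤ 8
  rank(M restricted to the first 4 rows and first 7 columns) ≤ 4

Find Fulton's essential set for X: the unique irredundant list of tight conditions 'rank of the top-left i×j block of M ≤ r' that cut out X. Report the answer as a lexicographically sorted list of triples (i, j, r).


Rank table r_w(10×10) implied by the 8 constraints:

  R[1]: 0 1 1 1 1 1 1 1 1 1
  R[2]: 0 1 2 2 2 2 2 2 2 2
  R[3]: 0 1 2 3 3 3 3 3 3 3
  R[4]: 1 2 3 4 4 4 4 4 4 4
  R[5]: 1 2 3 4 5 5 5 5 5 5
  R[6]: 1 2 3 4 5 6 6 6 6 6
  R[7]: 1 2 3 4 5 6 6 6 7 7
  R[8]: 1 2 3 4 5 6 6 7 8 8
  R[9]: 1 2 3 4 5 6 7 8 9 9
  R[10]: 1 2 3 4 5 6 7 8 9 10

the unique w with this rank table is (2, 3, 4, 1, 5, 6, 9, 8, 7, 10).

Rothe diagram D(w) (6 cells), 3 SE-corners (essential conditions):

[(3, 1, 0), (7, 8, 6), (8, 7, 6)]


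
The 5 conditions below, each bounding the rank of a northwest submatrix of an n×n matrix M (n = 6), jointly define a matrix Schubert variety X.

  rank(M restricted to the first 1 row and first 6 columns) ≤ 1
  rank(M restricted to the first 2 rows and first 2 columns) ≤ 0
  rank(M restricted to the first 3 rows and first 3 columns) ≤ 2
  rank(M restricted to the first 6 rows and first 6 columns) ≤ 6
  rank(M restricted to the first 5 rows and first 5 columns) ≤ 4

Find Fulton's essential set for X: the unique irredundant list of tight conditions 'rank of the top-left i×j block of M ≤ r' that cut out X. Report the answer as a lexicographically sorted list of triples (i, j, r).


Reconstructing r_w from the 5 given conditions:

  0 | 0 | 1 | 1 | 1 | 1
  0 | 0 | 1 | 2 | 2 | 2
  1 | 1 | 2 | 3 | 3 | 3
  1 | 2 | 3 | 4 | 4 | 4
  1 | 2 | 3 | 4 | 4 | 5
  1 | 2 | 3 | 4 | 5 | 6

reading off 1-entries of Δ²R: w = (3, 4, 1, 2, 6, 5).

Rothe diagram D(w) (5 cells), 2 SE-corners (essential conditions):

[(2, 2, 0), (5, 5, 4)]


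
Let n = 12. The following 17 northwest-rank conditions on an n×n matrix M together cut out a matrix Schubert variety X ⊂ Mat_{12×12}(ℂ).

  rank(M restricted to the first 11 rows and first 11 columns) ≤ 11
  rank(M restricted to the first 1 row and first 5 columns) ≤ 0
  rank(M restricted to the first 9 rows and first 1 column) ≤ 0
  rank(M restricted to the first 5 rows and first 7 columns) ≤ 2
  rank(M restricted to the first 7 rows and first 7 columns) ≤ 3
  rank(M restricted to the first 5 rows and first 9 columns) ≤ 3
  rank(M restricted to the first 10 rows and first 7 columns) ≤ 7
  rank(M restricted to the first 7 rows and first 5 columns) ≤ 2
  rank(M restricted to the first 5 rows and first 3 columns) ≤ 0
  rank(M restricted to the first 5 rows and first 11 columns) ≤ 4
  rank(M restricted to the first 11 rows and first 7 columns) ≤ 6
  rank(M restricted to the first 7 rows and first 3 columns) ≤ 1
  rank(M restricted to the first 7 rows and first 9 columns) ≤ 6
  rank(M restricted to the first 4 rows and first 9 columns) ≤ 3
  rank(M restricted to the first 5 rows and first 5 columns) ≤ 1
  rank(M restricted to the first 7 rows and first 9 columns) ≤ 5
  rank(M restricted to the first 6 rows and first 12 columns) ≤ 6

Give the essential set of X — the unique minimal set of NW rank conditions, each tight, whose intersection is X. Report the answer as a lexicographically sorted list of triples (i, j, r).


Computing R[i][j] = min implied NW-rank bound (n=12, 17 conditions):

  i=1: 0, 0, 0, 0, 0, 1, 1, 1, 1, 1, 1, 1
  i=2: 0, 0, 0, 1, 1, 2, 2, 2, 2, 2, 2, 2
  i=3: 0, 0, 0, 1, 1, 2, 2, 3, 3, 3, 3, 3
  i=4: 0, 0, 0, 1, 1, 2, 2, 3, 3, 4, 4, 4
  i=5: 0, 0, 0, 1, 1, 2, 2, 3, 3, 4, 4, 5
  i=6: 0, 1, 1, 2, 2, 3, 3, 4, 4, 5, 5, 6
  i=7: 0, 1, 1, 2, 2, 3, 3, 4, 5, 6, 6, 7
  i=8: 0, 1, 2, 3, 3, 4, 4, 5, 6, 7, 7, 8
  i=9: 0, 1, 2, 3, 4, 5, 5, 6, 7, 8, 8, 9
  i=10: 1, 2, 3, 4, 5, 6, 6, 7, 8, 9, 9, 10
  i=11: 1, 2, 3, 4, 5, 6, 6, 7, 8, 9, 10, 11
  i=12: 1, 2, 3, 4, 5, 6, 7, 8, 9, 10, 11, 12

hence w(1..12) = (6, 4, 8, 10, 12, 2, 9, 3, 5, 1, 11, 7).

D(w) has 34 cells with 11 SE-corners; essential set:

[(1, 5, 0), (5, 3, 0), (5, 5, 1), (5, 7, 2), (5, 9, 3), (5, 11, 4), (7, 3, 1), (7, 5, 2), (7, 7, 3), (9, 1, 0), (11, 7, 6)]


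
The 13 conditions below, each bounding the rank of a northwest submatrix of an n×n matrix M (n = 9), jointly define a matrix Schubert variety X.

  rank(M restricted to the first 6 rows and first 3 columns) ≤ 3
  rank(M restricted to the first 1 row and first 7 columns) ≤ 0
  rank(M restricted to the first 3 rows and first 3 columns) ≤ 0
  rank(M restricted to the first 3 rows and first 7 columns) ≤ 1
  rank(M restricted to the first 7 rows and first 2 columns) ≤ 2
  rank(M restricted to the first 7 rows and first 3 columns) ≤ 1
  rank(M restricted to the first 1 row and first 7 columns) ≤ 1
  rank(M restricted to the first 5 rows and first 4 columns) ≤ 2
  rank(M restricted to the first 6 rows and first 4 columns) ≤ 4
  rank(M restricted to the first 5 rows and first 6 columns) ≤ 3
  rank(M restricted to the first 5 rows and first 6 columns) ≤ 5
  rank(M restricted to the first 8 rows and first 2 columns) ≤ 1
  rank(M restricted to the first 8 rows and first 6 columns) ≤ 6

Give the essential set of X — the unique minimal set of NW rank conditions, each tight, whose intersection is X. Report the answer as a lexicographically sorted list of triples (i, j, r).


Propagating the 13 rank bounds to every northwest block:

  R[1]: 0 0 0 0 0 0 0 1 1
  R[2]: 0 0 0 1 1 1 1 2 2
  R[3]: 0 0 0 1 1 1 1 2 3
  R[4]: 1 1 1 2 2 2 2 3 4
  R[5]: 1 1 1 2 3 3 3 4 5
  R[6]: 1 1 1 2 3 4 4 5 6
  R[7]: 1 1 1 2 3 4 5 6 7
  R[8]: 1 1 2 3 4 5 6 7 8
  R[9]: 1 2 3 4 5 6 7 8 9

second differences of R give the permutation w = (8, 4, 9, 1, 5, 6, 7, 3, 2).

Fulton essential set (5 of the 23 Rothe cells):

[(1, 7, 0), (3, 3, 0), (3, 7, 1), (7, 3, 1), (8, 2, 1)]


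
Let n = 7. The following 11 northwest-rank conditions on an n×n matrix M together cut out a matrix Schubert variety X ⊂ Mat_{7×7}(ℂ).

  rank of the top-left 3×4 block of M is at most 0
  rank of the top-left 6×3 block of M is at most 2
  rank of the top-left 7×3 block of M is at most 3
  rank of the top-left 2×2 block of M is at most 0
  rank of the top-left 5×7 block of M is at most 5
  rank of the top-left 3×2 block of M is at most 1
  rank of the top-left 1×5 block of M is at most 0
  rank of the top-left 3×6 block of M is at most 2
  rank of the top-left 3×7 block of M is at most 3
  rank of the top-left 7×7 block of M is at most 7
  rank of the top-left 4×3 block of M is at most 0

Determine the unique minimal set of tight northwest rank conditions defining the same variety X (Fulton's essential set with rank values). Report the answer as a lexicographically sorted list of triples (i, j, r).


Recovering R(i,j) via the rank-extension bound from the 11 conditions:

  0, 0, 0, 0, 0, 1, 1
  0, 0, 0, 0, 1, 2, 2
  0, 0, 0, 0, 1, 2, 3
  0, 0, 0, 1, 2, 3, 4
  1, 1, 1, 2, 3, 4, 5
  1, 2, 2, 3, 4, 5, 6
  1, 2, 3, 4, 5, 6, 7

the unique w with this rank table is (6, 5, 7, 4, 1, 2, 3).

3 SE-corners of the 16-cell Rothe diagram give Ess(w):

[(1, 5, 0), (3, 4, 0), (4, 3, 0)]


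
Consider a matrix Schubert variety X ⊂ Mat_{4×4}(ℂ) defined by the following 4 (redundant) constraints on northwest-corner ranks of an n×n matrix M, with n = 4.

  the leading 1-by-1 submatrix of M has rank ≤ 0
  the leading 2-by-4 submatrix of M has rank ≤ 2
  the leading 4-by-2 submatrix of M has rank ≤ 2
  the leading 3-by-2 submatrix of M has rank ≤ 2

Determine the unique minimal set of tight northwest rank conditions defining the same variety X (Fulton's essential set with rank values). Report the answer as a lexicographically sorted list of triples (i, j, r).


Propagating the 4 rank bounds to every northwest block:

  0 1 1 1
  1 2 2 2
  1 2 3 3
  1 2 3 4

reading off 1-entries of Δ²R: w = (2, 1, 3, 4).

Rothe diagram D(w) (1 cell), 1 SE-corner (essential condition):

[(1, 1, 0)]


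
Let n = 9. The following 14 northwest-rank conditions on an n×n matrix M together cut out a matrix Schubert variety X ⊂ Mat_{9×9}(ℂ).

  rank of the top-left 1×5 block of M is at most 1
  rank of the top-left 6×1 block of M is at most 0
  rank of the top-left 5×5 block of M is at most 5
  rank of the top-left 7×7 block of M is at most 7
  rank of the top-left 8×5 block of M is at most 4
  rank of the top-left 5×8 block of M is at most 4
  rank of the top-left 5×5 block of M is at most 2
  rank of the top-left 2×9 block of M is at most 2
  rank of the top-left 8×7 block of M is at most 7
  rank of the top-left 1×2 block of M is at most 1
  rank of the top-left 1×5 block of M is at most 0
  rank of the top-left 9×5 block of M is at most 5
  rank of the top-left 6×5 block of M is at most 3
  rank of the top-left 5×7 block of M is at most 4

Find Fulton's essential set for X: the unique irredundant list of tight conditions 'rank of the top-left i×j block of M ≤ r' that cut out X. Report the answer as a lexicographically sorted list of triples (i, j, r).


The tightest implied rank at each (i,j), from the 14 conditions:

  0  0  0  0  0  1  1  1  1
  0  1  1  1  1  2  2  2  2
  0  1  2  2  2  3  3  3  3
  0  1  2  2  2  3  4  4  4
  0  1  2  2  2  3  4  4  5
  0  1  2  3  3  4  5  5  6
  1  2  3  4  4  5  6  6  7
  1  2  3  4  4  5  6  7  8
  1  2  3  4  5  6  7  8  9

so w = (6, 2, 3, 7, 9, 4, 1, 8, 5).

D(w) has 16 cells with 5 SE-corners; essential set:

[(1, 5, 0), (5, 5, 2), (5, 8, 4), (6, 1, 0), (8, 5, 4)]


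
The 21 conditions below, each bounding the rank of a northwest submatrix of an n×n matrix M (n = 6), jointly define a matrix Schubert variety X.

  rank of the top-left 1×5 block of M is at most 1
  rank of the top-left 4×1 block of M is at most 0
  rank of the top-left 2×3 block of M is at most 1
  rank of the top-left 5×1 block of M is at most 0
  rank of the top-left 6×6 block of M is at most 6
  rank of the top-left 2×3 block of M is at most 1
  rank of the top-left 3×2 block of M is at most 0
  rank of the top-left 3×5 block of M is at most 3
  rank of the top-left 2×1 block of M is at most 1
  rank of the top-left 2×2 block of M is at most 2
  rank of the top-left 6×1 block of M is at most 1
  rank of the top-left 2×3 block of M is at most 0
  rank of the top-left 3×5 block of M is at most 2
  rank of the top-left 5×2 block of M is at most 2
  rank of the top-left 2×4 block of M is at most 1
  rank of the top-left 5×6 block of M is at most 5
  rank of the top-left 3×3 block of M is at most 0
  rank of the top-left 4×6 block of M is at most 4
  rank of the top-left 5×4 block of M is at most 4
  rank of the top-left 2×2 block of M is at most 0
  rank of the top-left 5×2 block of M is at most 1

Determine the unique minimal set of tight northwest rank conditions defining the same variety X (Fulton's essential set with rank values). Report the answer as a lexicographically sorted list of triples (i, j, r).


Rank table r_w(6×6) implied by the 21 constraints:

  row 1: 0, 0, 0, 1, 1, 1
  row 2: 0, 0, 0, 1, 2, 2
  row 3: 0, 0, 0, 1, 2, 3
  row 4: 0, 1, 1, 2, 3, 4
  row 5: 0, 1, 2, 3, 4, 5
  row 6: 1, 2, 3, 4, 5, 6

so w = (4, 5, 6, 2, 3, 1).

ℓ(w)=11; the 2 essential cells (i,j,r):

[(3, 3, 0), (5, 1, 0)]


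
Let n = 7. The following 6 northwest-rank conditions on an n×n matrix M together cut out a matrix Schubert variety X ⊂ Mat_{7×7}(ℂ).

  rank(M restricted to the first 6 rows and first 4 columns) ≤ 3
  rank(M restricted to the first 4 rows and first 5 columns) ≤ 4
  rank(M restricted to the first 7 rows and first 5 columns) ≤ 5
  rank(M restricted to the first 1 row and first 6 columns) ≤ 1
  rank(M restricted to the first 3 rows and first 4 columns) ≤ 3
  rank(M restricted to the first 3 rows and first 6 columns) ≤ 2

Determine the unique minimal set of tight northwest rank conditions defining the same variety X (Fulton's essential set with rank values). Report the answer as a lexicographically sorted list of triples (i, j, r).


Reconstructing r_w from the 6 given conditions:

  row 1: 1 1 1 1 1 1 1
  row 2: 1 2 2 2 2 2 2
  row 3: 1 2 2 2 2 2 3
  row 4: 1 2 3 3 3 3 4
  row 5: 1 2 3 3 4 4 5
  row 6: 1 2 3 3 4 5 6
  row 7: 1 2 3 4 5 6 7

second differences of R give the permutation w = (1, 2, 7, 3, 5, 6, 4).

Rothe diagram D(w) (6 cells), 2 SE-corners (essential conditions):

[(3, 6, 2), (6, 4, 3)]


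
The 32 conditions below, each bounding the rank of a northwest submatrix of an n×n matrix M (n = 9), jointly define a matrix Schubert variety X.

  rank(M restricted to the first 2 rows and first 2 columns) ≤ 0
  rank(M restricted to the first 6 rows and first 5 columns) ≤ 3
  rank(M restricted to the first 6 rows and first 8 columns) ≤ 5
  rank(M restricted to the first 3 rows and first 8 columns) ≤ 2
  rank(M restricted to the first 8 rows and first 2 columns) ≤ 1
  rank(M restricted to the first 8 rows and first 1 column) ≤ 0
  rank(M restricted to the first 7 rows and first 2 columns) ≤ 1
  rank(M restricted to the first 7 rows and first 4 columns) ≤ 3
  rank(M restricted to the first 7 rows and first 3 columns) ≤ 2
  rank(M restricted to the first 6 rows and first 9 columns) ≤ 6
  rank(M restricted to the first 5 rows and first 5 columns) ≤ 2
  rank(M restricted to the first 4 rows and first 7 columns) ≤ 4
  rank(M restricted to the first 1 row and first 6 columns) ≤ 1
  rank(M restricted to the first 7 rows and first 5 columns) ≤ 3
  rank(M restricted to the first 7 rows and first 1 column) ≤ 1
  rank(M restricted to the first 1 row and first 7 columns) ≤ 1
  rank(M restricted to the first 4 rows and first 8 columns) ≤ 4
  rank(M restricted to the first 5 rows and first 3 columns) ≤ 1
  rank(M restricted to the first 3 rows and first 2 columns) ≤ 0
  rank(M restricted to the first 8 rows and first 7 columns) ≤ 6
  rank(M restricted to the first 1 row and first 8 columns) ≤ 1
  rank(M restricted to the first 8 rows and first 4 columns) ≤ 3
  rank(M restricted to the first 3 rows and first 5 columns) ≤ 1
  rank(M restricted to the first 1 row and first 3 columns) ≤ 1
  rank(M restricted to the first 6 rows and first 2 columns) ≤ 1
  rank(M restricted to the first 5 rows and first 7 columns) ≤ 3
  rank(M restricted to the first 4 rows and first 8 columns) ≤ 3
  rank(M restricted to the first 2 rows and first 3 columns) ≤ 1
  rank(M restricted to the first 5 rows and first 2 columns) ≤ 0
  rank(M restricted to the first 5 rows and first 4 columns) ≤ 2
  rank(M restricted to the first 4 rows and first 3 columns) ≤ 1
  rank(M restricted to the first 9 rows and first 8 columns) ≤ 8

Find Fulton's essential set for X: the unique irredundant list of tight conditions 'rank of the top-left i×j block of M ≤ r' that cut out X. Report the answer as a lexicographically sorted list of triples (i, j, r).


Recovering R(i,j) via the rank-extension bound from the 32 conditions:

  i=1: 0 0 1 1 1 1 1 1 1
  i=2: 0 0 1 1 1 2 2 2 2
  i=3: 0 0 1 1 1 2 2 2 3
  i=4: 0 0 1 2 2 3 3 3 4
  i=5: 0 0 1 2 2 3 3 4 5
  i=6: 0 1 2 3 3 4 4 5 6
  i=7: 0 1 2 3 3 4 5 6 7
  i=8: 0 1 2 3 4 5 6 7 8
  i=9: 1 2 3 4 5 6 7 8 9

the unique w with this rank table is (3, 6, 9, 4, 8, 2, 7, 5, 1).

Fulton essential set (7 of the 22 Rothe cells):

[(3, 5, 1), (3, 8, 2), (5, 2, 0), (5, 5, 2), (5, 7, 3), (7, 5, 3), (8, 1, 0)]


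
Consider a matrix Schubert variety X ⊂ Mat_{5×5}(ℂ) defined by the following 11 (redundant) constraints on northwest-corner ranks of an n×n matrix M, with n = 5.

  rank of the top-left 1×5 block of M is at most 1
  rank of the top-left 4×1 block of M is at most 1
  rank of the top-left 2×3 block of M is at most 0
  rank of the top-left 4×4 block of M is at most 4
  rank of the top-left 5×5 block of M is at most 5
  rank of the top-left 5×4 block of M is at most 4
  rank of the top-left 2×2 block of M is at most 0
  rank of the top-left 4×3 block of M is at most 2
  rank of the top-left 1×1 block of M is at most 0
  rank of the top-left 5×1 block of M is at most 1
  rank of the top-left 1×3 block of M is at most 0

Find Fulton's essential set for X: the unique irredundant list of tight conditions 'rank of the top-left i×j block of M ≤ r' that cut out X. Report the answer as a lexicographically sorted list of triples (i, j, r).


Computing R[i][j] = min implied NW-rank bound (n=5, 11 conditions):

  R[1]: 0 | 0 | 0 | 1 | 1
  R[2]: 0 | 0 | 0 | 1 | 2
  R[3]: 1 | 1 | 1 | 2 | 3
  R[4]: 1 | 2 | 2 | 3 | 4
  R[5]: 1 | 2 | 3 | 4 | 5

second differences of R give the permutation w = (4, 5, 1, 2, 3).

ℓ(w)=6; the 1 essential cell (i,j,r):

[(2, 3, 0)]


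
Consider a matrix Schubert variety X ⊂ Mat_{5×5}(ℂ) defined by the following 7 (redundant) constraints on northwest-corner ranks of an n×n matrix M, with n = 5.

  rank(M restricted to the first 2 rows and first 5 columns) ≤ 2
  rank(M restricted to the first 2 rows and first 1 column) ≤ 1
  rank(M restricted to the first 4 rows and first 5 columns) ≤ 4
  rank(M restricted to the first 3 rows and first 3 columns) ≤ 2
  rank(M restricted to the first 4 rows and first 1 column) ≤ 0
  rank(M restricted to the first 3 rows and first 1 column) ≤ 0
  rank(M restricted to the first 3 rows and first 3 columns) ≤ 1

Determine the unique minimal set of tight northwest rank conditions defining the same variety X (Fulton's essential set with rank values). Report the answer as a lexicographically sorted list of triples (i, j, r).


Recovering R(i,j) via the rank-extension bound from the 7 conditions:

  0 1 1 1 1
  0 1 1 2 2
  0 1 1 2 3
  0 1 2 3 4
  1 2 3 4 5

reading off 1-entries of Δ²R: w = (2, 4, 5, 3, 1).

Rothe diagram D(w) (6 cells), 2 SE-corners (essential conditions):

[(3, 3, 1), (4, 1, 0)]


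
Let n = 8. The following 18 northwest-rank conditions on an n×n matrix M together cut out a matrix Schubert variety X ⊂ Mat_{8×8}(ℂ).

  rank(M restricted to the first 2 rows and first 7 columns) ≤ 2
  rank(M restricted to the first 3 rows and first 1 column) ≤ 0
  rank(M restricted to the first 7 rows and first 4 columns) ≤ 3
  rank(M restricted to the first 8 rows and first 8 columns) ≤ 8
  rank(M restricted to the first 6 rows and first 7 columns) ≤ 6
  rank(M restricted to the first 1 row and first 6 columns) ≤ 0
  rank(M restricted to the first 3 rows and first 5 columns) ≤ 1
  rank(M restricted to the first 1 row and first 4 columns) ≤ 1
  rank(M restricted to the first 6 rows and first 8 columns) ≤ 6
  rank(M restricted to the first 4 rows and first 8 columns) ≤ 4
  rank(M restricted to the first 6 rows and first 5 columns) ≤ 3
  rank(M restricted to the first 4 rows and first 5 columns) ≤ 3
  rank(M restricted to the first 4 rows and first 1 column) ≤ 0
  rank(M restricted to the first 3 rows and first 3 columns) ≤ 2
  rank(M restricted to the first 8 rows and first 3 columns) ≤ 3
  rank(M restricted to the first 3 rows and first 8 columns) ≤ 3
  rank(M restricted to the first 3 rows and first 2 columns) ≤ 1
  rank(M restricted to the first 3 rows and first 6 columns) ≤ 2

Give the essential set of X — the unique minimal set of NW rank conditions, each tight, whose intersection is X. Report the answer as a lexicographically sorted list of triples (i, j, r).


Propagating the 18 rank bounds to every northwest block:

  i=1: 0 | 0 | 0 | 0 | 0 | 0 | 1 | 1
  i=2: 0 | 1 | 1 | 1 | 1 | 1 | 2 | 2
  i=3: 0 | 1 | 1 | 1 | 1 | 2 | 3 | 3
  i=4: 0 | 1 | 2 | 2 | 2 | 3 | 4 | 4
  i=5: 1 | 2 | 3 | 3 | 3 | 4 | 5 | 5
  i=6: 1 | 2 | 3 | 3 | 3 | 4 | 5 | 6
  i=7: 1 | 2 | 3 | 3 | 4 | 5 | 6 | 7
  i=8: 1 | 2 | 3 | 4 | 5 | 6 | 7 | 8

hence w(1..8) = (7, 2, 6, 3, 1, 8, 5, 4).

Fulton essential set (5 of the 15 Rothe cells):

[(1, 6, 0), (3, 5, 1), (4, 1, 0), (6, 5, 3), (7, 4, 3)]


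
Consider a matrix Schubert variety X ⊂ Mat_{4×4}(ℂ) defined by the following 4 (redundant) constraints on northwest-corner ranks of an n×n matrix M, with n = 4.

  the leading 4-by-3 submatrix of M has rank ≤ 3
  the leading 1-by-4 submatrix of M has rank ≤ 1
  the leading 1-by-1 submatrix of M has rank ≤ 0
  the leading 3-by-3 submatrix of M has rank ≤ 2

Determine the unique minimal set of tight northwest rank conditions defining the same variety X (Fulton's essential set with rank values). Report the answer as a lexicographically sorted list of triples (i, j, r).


The tightest implied rank at each (i,j), from the 4 conditions:

  i=1: 0  1  1  1
  i=2: 1  2  2  2
  i=3: 1  2  2  3
  i=4: 1  2  3  4

second differences of R give the permutation w = (2, 1, 4, 3).

D(w) has 2 cells with 2 SE-corners; essential set:

[(1, 1, 0), (3, 3, 2)]


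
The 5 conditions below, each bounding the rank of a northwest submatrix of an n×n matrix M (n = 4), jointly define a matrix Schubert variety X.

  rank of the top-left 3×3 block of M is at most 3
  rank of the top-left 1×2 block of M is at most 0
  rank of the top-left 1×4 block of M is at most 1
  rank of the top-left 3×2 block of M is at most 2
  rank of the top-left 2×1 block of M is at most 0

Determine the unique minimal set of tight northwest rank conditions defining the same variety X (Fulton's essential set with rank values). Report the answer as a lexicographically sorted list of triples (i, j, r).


Rank table r_w(4×4) implied by the 5 constraints:

  0, 0, 1, 1
  0, 1, 2, 2
  1, 2, 3, 3
  1, 2, 3, 4

so w = (3, 2, 1, 4).

2 SE-corners of the 3-cell Rothe diagram give Ess(w):

[(1, 2, 0), (2, 1, 0)]


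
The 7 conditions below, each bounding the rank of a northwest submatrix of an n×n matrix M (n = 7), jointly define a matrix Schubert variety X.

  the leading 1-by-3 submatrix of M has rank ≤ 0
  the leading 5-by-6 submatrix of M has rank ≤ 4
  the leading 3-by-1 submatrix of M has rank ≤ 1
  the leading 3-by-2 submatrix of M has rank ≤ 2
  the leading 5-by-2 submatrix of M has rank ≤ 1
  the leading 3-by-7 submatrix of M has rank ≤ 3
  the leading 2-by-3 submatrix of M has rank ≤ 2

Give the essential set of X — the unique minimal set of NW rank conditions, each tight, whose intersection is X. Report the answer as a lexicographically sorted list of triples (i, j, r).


Rank table r_w(7×7) implied by the 7 constraints:

  row 1: 0  0  0  1  1  1  1
  row 2: 1  1  1  2  2  2  2
  row 3: 1  1  2  3  3  3  3
  row 4: 1  1  2  3  4  4  4
  row 5: 1  1  2  3  4  4  5
  row 6: 1  2  3  4  5  5  6
  row 7: 1  2  3  4  5  6  7

second differences of R give the permutation w = (4, 1, 3, 5, 7, 2, 6).

3 SE-corners of the 7-cell Rothe diagram give Ess(w):

[(1, 3, 0), (5, 2, 1), (5, 6, 4)]


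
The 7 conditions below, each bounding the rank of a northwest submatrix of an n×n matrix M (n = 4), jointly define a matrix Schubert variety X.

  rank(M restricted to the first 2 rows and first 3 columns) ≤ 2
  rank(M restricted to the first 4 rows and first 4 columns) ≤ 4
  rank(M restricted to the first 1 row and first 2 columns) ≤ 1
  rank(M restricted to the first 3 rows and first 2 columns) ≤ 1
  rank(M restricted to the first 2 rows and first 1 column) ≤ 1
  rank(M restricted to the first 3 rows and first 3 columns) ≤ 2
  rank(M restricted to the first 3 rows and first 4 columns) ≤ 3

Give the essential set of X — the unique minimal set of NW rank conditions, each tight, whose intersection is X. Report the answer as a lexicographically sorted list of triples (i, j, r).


Recovering R(i,j) via the rank-extension bound from the 7 conditions:

  i=1: 1  1  1  1
  i=2: 1  1  2  2
  i=3: 1  1  2  3
  i=4: 1  2  3  4

so w = (1, 3, 4, 2).

ℓ(w)=2; the 1 essential cell (i,j,r):

[(3, 2, 1)]


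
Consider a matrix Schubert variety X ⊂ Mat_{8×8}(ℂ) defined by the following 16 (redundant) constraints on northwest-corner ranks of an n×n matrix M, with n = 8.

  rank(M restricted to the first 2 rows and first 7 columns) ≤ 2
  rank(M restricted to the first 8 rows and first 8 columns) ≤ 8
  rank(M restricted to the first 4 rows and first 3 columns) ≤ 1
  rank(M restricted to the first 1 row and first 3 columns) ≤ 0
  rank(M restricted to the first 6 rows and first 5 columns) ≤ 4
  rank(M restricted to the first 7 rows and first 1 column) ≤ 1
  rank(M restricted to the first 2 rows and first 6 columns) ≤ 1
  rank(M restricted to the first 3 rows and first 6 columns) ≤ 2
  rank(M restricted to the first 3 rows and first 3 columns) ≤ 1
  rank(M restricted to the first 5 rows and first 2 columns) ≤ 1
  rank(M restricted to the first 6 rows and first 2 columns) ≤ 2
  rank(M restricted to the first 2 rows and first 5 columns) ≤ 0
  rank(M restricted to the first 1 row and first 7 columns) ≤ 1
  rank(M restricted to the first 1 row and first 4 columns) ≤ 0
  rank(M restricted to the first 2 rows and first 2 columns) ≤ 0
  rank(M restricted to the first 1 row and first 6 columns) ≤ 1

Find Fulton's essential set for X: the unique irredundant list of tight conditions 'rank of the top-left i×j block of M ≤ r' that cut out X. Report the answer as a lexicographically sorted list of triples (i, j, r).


Reconstructing r_w from the 16 given conditions:

  0 0 0 0 0 1 1 1
  0 0 0 0 0 1 2 2
  1 1 1 1 1 2 3 3
  1 1 1 2 2 3 4 4
  1 1 2 3 3 4 5 5
  1 2 3 4 4 5 6 6
  1 2 3 4 5 6 7 7
  1 2 3 4 5 6 7 8

the unique w with this rank table is (6, 7, 1, 4, 3, 2, 5, 8).

ℓ(w)=13; the 3 essential cells (i,j,r):

[(2, 5, 0), (4, 3, 1), (5, 2, 1)]


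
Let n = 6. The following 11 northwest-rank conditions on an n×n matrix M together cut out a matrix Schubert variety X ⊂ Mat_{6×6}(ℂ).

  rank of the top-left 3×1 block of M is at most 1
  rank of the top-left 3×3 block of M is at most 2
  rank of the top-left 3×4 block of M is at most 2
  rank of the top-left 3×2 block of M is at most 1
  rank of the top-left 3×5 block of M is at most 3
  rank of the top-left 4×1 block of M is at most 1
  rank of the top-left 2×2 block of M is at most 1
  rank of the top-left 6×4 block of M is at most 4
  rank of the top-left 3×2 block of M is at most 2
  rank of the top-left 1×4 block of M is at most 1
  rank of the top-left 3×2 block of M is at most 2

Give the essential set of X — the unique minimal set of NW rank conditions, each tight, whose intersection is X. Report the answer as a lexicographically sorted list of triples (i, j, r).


Computing R[i][j] = min implied NW-rank bound (n=6, 11 conditions):

  i=1: 1, 1, 1, 1, 1, 1
  i=2: 1, 1, 2, 2, 2, 2
  i=3: 1, 1, 2, 2, 3, 3
  i=4: 1, 2, 3, 3, 4, 4
  i=5: 1, 2, 3, 4, 5, 5
  i=6: 1, 2, 3, 4, 5, 6

second differences of R give the permutation w = (1, 3, 5, 2, 4, 6).

D(w) has 3 cells with 2 SE-corners; essential set:

[(3, 2, 1), (3, 4, 2)]


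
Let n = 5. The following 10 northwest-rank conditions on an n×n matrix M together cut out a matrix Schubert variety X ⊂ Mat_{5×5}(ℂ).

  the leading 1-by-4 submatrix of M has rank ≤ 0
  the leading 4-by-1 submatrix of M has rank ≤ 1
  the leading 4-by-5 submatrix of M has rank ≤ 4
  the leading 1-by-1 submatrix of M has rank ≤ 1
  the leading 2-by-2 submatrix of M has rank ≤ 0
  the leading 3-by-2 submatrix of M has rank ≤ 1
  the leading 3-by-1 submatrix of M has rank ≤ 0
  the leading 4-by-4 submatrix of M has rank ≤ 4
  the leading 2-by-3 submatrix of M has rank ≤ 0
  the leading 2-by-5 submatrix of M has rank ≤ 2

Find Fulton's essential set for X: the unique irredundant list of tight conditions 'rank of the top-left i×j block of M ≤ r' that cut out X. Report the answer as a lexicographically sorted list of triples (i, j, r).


Recovering R(i,j) via the rank-extension bound from the 10 conditions:

  row 1: 0 0 0 0 1
  row 2: 0 0 0 1 2
  row 3: 0 1 1 2 3
  row 4: 1 2 2 3 4
  row 5: 1 2 3 4 5

reading off 1-entries of Δ²R: w = (5, 4, 2, 1, 3).

Rothe diagram D(w) (8 cells), 3 SE-corners (essential conditions):

[(1, 4, 0), (2, 3, 0), (3, 1, 0)]


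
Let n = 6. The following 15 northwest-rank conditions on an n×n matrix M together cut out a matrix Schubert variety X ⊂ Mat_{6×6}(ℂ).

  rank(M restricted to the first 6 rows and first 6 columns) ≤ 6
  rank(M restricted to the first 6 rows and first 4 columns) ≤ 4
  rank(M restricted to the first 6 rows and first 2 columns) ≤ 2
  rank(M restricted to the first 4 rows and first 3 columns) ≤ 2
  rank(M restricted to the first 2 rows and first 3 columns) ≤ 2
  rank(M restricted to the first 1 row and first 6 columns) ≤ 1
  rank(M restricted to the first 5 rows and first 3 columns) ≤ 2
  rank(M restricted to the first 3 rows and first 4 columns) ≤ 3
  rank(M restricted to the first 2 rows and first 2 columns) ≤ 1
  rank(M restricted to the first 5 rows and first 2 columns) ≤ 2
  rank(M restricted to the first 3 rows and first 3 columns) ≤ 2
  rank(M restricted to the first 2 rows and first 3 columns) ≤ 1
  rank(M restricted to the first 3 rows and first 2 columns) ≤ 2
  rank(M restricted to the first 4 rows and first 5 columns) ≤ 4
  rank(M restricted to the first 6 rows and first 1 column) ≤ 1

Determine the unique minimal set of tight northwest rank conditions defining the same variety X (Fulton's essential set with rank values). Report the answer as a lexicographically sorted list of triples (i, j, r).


Reconstructing r_w from the 15 given conditions:

  row 1: 1 1 1 1 1 1
  row 2: 1 1 1 2 2 2
  row 3: 1 2 2 3 3 3
  row 4: 1 2 2 3 4 4
  row 5: 1 2 2 3 4 5
  row 6: 1 2 3 4 5 6

hence w(1..6) = (1, 4, 2, 5, 6, 3).

ℓ(w)=4; the 2 essential cells (i,j,r):

[(2, 3, 1), (5, 3, 2)]


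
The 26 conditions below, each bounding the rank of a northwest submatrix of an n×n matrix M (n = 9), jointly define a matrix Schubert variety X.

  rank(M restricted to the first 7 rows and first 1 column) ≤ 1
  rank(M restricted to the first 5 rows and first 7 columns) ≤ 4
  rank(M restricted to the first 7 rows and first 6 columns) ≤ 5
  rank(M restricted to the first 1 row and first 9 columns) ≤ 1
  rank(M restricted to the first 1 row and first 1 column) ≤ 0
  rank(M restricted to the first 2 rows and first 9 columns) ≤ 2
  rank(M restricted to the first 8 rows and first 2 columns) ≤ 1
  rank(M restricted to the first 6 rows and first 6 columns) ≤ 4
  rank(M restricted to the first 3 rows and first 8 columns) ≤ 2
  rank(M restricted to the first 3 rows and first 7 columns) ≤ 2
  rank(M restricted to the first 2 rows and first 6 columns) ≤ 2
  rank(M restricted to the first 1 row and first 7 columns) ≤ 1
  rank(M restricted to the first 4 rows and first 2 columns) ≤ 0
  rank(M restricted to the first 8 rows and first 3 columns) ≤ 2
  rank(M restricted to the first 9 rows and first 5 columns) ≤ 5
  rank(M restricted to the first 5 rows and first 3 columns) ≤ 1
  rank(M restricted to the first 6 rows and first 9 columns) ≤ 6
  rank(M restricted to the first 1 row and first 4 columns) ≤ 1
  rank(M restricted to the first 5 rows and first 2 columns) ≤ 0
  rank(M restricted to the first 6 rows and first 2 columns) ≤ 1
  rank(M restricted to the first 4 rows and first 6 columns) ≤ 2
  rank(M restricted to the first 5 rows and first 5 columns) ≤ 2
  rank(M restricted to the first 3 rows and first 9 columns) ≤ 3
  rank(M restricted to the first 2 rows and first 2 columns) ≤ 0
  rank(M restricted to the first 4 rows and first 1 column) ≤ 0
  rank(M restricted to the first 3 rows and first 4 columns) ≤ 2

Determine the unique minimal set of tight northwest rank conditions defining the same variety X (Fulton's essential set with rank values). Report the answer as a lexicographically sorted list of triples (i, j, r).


Computing R[i][j] = min implied NW-rank bound (n=9, 26 conditions):

  i=1: 0 0 1 1 1 1 1 1 1
  i=2: 0 0 1 2 2 2 2 2 2
  i=3: 0 0 1 2 2 2 2 2 3
  i=4: 0 0 1 2 2 2 3 3 4
  i=5: 0 0 1 2 2 3 4 4 5
  i=6: 1 1 2 3 3 4 5 5 6
  i=7: 1 1 2 3 4 5 6 6 7
  i=8: 1 1 2 3 4 5 6 7 8
  i=9: 1 2 3 4 5 6 7 8 9

so w = (3, 4, 9, 7, 6, 1, 5, 8, 2).

Fulton essential set (5 of the 19 Rothe cells):

[(3, 8, 2), (4, 6, 2), (5, 2, 0), (5, 5, 2), (8, 2, 1)]


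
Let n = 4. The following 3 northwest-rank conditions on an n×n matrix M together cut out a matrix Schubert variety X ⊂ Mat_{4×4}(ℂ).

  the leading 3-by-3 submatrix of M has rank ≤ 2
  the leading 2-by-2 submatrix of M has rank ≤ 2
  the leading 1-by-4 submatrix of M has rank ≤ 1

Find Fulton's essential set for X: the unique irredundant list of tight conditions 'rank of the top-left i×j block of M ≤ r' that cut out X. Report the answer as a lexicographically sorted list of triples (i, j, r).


Propagating the 3 rank bounds to every northwest block:

  1 | 1 | 1 | 1
  1 | 2 | 2 | 2
  1 | 2 | 2 | 3
  1 | 2 | 3 | 4

hence w(1..4) = (1, 2, 4, 3).

Fulton essential set (the sole Rothe cell):

[(3, 3, 2)]


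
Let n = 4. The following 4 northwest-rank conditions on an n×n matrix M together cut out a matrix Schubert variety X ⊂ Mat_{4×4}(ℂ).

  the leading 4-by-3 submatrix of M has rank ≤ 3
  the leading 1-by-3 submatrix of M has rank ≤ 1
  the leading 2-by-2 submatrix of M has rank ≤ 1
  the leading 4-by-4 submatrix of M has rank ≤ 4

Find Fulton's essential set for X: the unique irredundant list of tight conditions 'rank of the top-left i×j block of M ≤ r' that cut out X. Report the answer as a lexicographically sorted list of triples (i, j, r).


The tightest implied rank at each (i,j), from the 4 conditions:

  row 1: 1, 1, 1, 1
  row 2: 1, 1, 2, 2
  row 3: 1, 2, 3, 3
  row 4: 1, 2, 3, 4

the unique w with this rank table is (1, 3, 2, 4).

Fulton essential set (the sole Rothe cell):

[(2, 2, 1)]


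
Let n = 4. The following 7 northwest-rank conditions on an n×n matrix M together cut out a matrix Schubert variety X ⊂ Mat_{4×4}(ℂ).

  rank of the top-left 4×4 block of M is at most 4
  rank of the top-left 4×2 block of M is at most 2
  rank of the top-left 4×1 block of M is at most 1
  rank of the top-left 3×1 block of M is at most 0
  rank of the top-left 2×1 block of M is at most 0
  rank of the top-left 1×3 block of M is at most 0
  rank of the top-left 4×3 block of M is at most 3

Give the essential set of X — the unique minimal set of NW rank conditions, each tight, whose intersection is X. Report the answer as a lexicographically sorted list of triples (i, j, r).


Computing R[i][j] = min implied NW-rank bound (n=4, 7 conditions):

  i=1: 0  0  0  1
  i=2: 0  1  1  2
  i=3: 0  1  2  3
  i=4: 1  2  3  4

so w = (4, 2, 3, 1).

2 SE-corners of the 5-cell Rothe diagram give Ess(w):

[(1, 3, 0), (3, 1, 0)]


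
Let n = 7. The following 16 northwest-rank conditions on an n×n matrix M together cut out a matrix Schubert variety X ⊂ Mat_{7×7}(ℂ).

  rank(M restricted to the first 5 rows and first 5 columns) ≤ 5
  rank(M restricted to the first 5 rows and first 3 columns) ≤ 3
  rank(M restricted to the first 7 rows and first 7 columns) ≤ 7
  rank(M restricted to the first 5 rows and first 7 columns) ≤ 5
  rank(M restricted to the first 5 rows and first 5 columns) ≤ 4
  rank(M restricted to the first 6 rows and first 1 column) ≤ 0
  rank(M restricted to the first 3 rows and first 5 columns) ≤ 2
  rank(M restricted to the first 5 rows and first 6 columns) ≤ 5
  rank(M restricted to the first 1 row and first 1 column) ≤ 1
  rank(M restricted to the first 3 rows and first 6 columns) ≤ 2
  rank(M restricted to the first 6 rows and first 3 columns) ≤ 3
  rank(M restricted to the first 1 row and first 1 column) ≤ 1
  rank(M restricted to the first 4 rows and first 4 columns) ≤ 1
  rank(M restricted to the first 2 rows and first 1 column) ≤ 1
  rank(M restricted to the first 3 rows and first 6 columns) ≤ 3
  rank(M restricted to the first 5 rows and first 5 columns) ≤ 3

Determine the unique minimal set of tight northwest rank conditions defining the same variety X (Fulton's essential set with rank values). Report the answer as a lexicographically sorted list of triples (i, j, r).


Propagating the 16 rank bounds to every northwest block:

  0, 1, 1, 1, 1, 1, 1
  0, 1, 1, 1, 2, 2, 2
  0, 1, 1, 1, 2, 2, 3
  0, 1, 1, 1, 2, 3, 4
  0, 1, 2, 2, 3, 4, 5
  0, 1, 2, 3, 4, 5, 6
  1, 2, 3, 4, 5, 6, 7

second differences of R give the permutation w = (2, 5, 7, 6, 3, 4, 1).

3 SE-corners of the 13-cell Rothe diagram give Ess(w):

[(3, 6, 2), (4, 4, 1), (6, 1, 0)]
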